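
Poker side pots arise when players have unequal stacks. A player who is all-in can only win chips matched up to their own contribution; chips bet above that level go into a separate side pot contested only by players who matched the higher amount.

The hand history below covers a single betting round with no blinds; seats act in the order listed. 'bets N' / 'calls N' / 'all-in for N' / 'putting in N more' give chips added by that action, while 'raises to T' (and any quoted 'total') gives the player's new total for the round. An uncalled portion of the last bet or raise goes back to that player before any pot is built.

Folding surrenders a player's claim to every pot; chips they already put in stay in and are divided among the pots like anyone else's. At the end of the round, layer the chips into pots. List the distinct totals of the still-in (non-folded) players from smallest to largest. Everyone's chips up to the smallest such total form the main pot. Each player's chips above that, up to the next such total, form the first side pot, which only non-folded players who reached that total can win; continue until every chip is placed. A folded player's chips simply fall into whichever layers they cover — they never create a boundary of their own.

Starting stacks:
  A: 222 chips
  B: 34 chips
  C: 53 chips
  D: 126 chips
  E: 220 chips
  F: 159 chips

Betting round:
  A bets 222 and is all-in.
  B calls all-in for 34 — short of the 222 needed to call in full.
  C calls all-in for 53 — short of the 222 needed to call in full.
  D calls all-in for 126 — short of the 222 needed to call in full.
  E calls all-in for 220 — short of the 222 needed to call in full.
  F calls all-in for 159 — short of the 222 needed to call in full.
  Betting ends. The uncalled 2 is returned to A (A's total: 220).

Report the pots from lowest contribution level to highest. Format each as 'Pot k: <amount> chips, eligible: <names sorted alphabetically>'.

Contributions (after 2 returned to A): A=220, B=34, C=53, D=126, E=220, F=159
Pot levels (distinct totals of non-folded players): 34, 53, 126, 159, 220
Layer 1-34: 34 each from A, B, C, D, E, F = 34*6 = 204 chips; eligible A, B, C, D, E, F
Layer 35-53: 19 each from A, C, D, E, F = 19*5 = 95 chips; eligible A, C, D, E, F
Layer 54-126: 73 each from A, D, E, F = 73*4 = 292 chips; eligible A, D, E, F
Layer 127-159: 33 each from A, E, F = 33*3 = 99 chips; eligible A, E, F
Layer 160-220: 61 each from A, E = 61*2 = 122 chips; eligible A, E

Pot 1: 204 chips, eligible: A, B, C, D, E, F
Pot 2: 95 chips, eligible: A, C, D, E, F
Pot 3: 292 chips, eligible: A, D, E, F
Pot 4: 99 chips, eligible: A, E, F
Pot 5: 122 chips, eligible: A, E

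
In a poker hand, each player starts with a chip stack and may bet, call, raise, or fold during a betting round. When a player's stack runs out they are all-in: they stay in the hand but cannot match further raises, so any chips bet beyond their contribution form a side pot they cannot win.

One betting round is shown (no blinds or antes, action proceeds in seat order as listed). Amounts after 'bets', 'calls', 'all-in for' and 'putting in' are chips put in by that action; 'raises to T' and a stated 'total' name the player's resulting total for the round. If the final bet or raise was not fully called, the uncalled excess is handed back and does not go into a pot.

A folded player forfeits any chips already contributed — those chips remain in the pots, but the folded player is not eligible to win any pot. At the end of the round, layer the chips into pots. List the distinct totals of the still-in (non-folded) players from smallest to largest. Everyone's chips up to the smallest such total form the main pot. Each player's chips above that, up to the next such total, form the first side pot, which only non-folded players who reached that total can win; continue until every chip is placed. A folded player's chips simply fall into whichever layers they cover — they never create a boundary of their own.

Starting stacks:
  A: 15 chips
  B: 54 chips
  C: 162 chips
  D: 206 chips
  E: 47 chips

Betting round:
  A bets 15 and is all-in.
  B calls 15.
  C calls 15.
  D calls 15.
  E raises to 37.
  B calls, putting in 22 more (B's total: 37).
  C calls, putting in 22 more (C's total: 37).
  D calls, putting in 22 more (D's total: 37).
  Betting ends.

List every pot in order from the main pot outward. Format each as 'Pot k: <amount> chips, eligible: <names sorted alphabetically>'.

Pot 1: 75 chips, eligible: A, B, C, D, E
Pot 2: 88 chips, eligible: B, C, D, E

Derivation:
Contributions: A=15, B=37, C=37, D=37, E=37
Pot levels (distinct totals of non-folded players): 15, 37
Layer 1-15: 15 each from A, B, C, D, E = 15*5 = 75 chips; eligible A, B, C, D, E
Layer 16-37: 22 each from B, C, D, E = 22*4 = 88 chips; eligible B, C, D, E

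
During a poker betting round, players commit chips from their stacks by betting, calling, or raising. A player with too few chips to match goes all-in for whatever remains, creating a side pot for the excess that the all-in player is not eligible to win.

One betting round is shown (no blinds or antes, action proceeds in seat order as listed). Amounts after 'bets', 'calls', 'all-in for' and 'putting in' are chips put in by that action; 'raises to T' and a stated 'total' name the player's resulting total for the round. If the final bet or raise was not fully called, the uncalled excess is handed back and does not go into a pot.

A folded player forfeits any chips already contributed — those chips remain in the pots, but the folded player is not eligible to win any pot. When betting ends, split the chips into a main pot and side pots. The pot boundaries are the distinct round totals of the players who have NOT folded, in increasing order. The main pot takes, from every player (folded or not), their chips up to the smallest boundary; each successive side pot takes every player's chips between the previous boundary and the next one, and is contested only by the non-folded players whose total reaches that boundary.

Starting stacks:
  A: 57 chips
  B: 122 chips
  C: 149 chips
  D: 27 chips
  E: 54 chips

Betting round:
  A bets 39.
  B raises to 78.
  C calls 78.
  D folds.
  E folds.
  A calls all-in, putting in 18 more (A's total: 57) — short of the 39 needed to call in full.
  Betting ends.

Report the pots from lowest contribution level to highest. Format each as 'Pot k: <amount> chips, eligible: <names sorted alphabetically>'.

Contributions: A=57, B=78, C=78
Folded: D, E
Pot levels (distinct totals of non-folded players): 57, 78
Layer 1-57: 57 each from A, B, C = 57*3 = 171 chips; eligible A, B, C
Layer 58-78: 21 each from B, C = 21*2 = 42 chips; eligible B, C

Pot 1: 171 chips, eligible: A, B, C
Pot 2: 42 chips, eligible: B, C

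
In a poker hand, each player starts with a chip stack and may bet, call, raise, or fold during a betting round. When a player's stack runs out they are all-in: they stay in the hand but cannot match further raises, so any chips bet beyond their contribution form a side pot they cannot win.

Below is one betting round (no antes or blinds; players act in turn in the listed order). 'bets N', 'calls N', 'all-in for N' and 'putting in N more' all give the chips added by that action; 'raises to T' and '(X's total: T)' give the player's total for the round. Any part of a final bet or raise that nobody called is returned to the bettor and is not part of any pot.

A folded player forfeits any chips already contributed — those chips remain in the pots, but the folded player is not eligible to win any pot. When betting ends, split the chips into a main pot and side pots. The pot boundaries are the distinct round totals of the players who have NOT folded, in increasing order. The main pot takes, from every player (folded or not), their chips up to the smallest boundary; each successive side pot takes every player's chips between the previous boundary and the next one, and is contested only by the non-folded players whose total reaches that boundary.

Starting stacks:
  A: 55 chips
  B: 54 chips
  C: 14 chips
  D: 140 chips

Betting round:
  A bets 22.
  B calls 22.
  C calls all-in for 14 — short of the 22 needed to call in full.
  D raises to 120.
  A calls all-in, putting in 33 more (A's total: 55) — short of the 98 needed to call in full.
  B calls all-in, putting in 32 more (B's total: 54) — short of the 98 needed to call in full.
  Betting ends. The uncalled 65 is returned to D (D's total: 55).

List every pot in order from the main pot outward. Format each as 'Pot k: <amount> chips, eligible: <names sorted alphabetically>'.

Contributions (after 65 returned to D): A=55, B=54, C=14, D=55
Pot levels (distinct totals of non-folded players): 14, 54, 55
Layer 1-14: 14 each from A, B, C, D = 14*4 = 56 chips; eligible A, B, C, D
Layer 15-54: 40 each from A, B, D = 40*3 = 120 chips; eligible A, B, D
Layer 55-55: 1 each from A, D = 1*2 = 2 chips; eligible A, D

Pot 1: 56 chips, eligible: A, B, C, D
Pot 2: 120 chips, eligible: A, B, D
Pot 3: 2 chips, eligible: A, D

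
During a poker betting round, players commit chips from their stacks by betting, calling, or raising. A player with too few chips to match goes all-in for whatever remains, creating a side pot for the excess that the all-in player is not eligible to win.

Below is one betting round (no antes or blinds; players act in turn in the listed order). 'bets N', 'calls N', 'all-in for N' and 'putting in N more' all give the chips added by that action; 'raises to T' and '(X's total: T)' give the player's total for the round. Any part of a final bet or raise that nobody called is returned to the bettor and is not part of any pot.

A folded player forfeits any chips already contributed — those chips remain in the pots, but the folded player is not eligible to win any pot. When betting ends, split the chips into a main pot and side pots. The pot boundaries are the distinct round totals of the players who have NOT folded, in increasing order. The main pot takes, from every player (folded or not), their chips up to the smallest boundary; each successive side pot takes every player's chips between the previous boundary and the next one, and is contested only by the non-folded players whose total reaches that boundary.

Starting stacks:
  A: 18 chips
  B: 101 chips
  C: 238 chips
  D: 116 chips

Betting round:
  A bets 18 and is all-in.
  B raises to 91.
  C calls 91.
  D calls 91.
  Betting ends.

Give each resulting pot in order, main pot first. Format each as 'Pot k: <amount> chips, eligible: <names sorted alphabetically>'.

Pot 1: 72 chips, eligible: A, B, C, D
Pot 2: 219 chips, eligible: B, C, D

Derivation:
Contributions: A=18, B=91, C=91, D=91
Pot levels (distinct totals of non-folded players): 18, 91
Layer 1-18: 18 each from A, B, C, D = 18*4 = 72 chips; eligible A, B, C, D
Layer 19-91: 73 each from B, C, D = 73*3 = 219 chips; eligible B, C, D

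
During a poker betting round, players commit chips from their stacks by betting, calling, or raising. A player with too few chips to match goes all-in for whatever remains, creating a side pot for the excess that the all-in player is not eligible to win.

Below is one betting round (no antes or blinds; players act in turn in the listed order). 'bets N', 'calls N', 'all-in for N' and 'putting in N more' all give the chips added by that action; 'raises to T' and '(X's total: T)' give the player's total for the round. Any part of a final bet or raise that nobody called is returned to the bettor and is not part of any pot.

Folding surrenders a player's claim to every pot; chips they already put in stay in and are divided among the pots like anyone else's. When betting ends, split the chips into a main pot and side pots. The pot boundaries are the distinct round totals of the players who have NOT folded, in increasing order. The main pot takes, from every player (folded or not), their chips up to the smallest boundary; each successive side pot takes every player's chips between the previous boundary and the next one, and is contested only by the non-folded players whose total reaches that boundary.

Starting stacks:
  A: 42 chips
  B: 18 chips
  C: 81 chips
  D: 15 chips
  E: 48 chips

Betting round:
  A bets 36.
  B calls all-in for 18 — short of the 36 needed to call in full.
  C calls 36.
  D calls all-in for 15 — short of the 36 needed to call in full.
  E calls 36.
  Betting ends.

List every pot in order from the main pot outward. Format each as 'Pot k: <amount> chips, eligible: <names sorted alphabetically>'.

Contributions: A=36, B=18, C=36, D=15, E=36
Pot levels (distinct totals of non-folded players): 15, 18, 36
Layer 1-15: 15 each from A, B, C, D, E = 15*5 = 75 chips; eligible A, B, C, D, E
Layer 16-18: 3 each from A, B, C, E = 3*4 = 12 chips; eligible A, B, C, E
Layer 19-36: 18 each from A, C, E = 18*3 = 54 chips; eligible A, C, E

Pot 1: 75 chips, eligible: A, B, C, D, E
Pot 2: 12 chips, eligible: A, B, C, E
Pot 3: 54 chips, eligible: A, C, E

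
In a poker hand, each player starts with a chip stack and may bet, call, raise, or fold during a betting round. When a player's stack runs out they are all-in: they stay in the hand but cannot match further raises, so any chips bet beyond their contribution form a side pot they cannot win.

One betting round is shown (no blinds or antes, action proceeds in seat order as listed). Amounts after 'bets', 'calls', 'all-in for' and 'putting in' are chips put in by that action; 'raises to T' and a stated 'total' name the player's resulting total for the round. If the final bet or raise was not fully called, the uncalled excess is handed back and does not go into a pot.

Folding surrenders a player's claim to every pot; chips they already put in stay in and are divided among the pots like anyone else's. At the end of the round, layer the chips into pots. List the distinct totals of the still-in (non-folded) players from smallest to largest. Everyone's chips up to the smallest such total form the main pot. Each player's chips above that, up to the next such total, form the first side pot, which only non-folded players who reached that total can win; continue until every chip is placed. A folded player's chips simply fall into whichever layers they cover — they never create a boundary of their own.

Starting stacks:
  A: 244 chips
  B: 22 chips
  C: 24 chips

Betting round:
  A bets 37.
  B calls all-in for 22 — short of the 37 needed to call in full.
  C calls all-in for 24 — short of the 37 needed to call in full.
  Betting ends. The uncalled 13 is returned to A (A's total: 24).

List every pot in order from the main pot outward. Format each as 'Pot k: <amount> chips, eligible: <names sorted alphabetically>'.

Pot 1: 66 chips, eligible: A, B, C
Pot 2: 4 chips, eligible: A, C

Derivation:
Contributions (after 13 returned to A): A=24, B=22, C=24
Pot levels (distinct totals of non-folded players): 22, 24
Layer 1-22: 22 each from A, B, C = 22*3 = 66 chips; eligible A, B, C
Layer 23-24: 2 each from A, C = 2*2 = 4 chips; eligible A, C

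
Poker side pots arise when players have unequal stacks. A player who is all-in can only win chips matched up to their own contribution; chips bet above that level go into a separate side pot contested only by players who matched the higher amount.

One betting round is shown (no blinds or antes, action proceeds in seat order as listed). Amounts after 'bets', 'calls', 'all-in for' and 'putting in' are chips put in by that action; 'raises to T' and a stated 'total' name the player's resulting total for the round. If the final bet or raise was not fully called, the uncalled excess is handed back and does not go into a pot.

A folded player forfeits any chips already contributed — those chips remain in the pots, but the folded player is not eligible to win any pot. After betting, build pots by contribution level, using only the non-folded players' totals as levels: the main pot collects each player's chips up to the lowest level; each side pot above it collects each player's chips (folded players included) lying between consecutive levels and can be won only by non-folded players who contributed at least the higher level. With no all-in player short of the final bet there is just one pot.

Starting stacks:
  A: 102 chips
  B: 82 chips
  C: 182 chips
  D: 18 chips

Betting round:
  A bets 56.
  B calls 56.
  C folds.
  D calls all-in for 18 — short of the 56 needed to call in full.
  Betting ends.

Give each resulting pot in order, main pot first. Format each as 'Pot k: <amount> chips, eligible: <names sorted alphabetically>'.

Contributions: A=56, B=56, D=18
Folded: C
Pot levels (distinct totals of non-folded players): 18, 56
Layer 1-18: 18 each from A, B, D = 18*3 = 54 chips; eligible A, B, D
Layer 19-56: 38 each from A, B = 38*2 = 76 chips; eligible A, B

Pot 1: 54 chips, eligible: A, B, D
Pot 2: 76 chips, eligible: A, B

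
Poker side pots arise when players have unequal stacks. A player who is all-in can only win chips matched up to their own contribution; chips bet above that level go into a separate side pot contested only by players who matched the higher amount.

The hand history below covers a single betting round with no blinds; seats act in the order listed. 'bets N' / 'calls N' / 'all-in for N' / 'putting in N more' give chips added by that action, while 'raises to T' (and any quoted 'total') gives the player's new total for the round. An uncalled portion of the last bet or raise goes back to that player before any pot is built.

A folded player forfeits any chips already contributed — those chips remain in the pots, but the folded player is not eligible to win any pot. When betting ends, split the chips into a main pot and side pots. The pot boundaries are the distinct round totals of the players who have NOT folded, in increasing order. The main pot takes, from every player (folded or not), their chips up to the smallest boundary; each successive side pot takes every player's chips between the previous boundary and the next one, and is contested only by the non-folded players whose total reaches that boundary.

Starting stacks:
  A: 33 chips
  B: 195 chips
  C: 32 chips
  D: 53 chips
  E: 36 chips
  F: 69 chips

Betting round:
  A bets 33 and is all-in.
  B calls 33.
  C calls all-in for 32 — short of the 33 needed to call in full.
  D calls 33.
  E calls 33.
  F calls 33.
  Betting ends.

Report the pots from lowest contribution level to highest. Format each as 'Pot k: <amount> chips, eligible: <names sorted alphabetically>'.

Contributions: A=33, B=33, C=32, D=33, E=33, F=33
Pot levels (distinct totals of non-folded players): 32, 33
Layer 1-32: 32 each from A, B, C, D, E, F = 32*6 = 192 chips; eligible A, B, C, D, E, F
Layer 33-33: 1 each from A, B, D, E, F = 1*5 = 5 chips; eligible A, B, D, E, F

Pot 1: 192 chips, eligible: A, B, C, D, E, F
Pot 2: 5 chips, eligible: A, B, D, E, F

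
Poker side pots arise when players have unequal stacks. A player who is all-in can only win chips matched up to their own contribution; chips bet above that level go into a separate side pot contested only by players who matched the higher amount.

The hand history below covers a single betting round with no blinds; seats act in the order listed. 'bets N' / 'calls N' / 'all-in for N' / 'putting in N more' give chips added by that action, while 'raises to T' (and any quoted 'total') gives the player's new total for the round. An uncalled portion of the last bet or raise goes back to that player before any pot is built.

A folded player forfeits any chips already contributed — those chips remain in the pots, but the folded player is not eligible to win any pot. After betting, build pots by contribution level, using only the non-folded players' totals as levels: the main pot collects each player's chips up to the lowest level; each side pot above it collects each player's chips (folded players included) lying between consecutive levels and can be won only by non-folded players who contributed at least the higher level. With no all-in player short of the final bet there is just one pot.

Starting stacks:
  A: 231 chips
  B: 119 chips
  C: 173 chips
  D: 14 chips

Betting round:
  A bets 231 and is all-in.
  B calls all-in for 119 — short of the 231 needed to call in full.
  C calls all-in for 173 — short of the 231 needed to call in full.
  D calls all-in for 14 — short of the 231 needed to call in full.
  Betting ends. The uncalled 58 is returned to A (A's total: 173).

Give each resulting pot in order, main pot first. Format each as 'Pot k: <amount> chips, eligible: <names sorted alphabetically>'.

Contributions (after 58 returned to A): A=173, B=119, C=173, D=14
Pot levels (distinct totals of non-folded players): 14, 119, 173
Layer 1-14: 14 each from A, B, C, D = 14*4 = 56 chips; eligible A, B, C, D
Layer 15-119: 105 each from A, B, C = 105*3 = 315 chips; eligible A, B, C
Layer 120-173: 54 each from A, C = 54*2 = 108 chips; eligible A, C

Pot 1: 56 chips, eligible: A, B, C, D
Pot 2: 315 chips, eligible: A, B, C
Pot 3: 108 chips, eligible: A, C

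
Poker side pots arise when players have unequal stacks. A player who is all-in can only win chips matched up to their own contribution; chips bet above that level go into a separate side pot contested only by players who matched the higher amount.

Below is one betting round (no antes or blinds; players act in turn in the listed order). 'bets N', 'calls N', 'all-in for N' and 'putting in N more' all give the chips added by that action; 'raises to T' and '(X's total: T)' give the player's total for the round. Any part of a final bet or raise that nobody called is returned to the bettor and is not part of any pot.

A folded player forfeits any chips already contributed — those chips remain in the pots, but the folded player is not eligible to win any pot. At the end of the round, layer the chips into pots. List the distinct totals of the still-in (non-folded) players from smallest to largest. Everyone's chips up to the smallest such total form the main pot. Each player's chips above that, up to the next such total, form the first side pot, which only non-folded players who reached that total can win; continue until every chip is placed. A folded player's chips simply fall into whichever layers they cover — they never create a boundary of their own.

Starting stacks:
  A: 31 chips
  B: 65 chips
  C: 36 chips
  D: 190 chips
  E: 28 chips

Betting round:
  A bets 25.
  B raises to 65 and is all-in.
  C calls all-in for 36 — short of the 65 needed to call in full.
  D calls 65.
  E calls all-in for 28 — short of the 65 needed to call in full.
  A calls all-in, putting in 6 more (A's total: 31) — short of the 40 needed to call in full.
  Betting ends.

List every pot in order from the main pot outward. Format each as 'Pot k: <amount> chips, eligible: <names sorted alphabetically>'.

Pot 1: 140 chips, eligible: A, B, C, D, E
Pot 2: 12 chips, eligible: A, B, C, D
Pot 3: 15 chips, eligible: B, C, D
Pot 4: 58 chips, eligible: B, D

Derivation:
Contributions: A=31, B=65, C=36, D=65, E=28
Pot levels (distinct totals of non-folded players): 28, 31, 36, 65
Layer 1-28: 28 each from A, B, C, D, E = 28*5 = 140 chips; eligible A, B, C, D, E
Layer 29-31: 3 each from A, B, C, D = 3*4 = 12 chips; eligible A, B, C, D
Layer 32-36: 5 each from B, C, D = 5*3 = 15 chips; eligible B, C, D
Layer 37-65: 29 each from B, D = 29*2 = 58 chips; eligible B, D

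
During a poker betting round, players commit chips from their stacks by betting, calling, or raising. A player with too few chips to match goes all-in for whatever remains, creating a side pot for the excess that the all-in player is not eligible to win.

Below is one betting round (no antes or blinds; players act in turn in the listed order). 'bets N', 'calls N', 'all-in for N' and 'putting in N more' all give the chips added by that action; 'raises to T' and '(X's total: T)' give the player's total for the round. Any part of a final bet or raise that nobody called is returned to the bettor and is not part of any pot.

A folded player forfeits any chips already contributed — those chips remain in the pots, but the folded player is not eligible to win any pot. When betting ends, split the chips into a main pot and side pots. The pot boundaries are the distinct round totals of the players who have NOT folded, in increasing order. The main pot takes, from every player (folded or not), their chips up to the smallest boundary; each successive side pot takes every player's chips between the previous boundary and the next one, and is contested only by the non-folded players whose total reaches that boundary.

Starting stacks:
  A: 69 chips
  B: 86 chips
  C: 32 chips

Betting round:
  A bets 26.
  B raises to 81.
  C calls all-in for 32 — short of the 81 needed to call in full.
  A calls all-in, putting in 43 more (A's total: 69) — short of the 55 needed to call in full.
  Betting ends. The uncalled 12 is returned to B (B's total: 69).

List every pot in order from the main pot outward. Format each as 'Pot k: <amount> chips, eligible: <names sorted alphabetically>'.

Contributions (after 12 returned to B): A=69, B=69, C=32
Pot levels (distinct totals of non-folded players): 32, 69
Layer 1-32: 32 each from A, B, C = 32*3 = 96 chips; eligible A, B, C
Layer 33-69: 37 each from A, B = 37*2 = 74 chips; eligible A, B

Pot 1: 96 chips, eligible: A, B, C
Pot 2: 74 chips, eligible: A, B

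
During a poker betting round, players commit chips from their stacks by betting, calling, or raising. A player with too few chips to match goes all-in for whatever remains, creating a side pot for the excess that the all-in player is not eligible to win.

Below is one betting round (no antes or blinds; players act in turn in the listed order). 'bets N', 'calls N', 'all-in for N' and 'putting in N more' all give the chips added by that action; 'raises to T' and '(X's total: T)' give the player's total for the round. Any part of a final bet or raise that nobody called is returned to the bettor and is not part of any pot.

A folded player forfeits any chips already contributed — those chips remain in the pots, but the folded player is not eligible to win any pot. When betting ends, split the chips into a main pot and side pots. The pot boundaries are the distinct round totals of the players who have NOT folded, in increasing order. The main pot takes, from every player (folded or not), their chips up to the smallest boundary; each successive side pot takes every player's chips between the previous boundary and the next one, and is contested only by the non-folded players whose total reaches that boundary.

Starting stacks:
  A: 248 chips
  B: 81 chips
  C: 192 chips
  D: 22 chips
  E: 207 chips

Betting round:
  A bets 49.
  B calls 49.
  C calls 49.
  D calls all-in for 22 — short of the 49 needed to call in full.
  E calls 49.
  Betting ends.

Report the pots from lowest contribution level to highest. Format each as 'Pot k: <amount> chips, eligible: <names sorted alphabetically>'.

Contributions: A=49, B=49, C=49, D=22, E=49
Pot levels (distinct totals of non-folded players): 22, 49
Layer 1-22: 22 each from A, B, C, D, E = 22*5 = 110 chips; eligible A, B, C, D, E
Layer 23-49: 27 each from A, B, C, E = 27*4 = 108 chips; eligible A, B, C, E

Pot 1: 110 chips, eligible: A, B, C, D, E
Pot 2: 108 chips, eligible: A, B, C, E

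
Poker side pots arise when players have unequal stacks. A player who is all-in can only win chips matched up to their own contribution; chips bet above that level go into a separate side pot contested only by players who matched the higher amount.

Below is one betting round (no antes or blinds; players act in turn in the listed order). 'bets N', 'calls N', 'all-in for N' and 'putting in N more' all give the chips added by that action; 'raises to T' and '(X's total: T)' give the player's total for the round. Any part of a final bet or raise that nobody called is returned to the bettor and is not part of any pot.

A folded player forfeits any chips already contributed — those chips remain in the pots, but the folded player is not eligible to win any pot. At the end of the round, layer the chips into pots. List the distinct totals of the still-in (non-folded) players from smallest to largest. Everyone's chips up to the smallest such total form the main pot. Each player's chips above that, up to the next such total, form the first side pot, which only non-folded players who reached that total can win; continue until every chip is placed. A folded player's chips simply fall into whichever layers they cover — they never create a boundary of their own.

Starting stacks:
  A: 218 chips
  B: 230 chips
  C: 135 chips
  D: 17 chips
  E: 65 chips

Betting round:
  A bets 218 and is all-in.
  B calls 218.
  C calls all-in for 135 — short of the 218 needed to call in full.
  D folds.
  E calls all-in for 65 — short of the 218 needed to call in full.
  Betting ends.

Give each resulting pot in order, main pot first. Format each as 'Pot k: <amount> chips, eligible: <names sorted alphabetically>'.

Pot 1: 260 chips, eligible: A, B, C, E
Pot 2: 210 chips, eligible: A, B, C
Pot 3: 166 chips, eligible: A, B

Derivation:
Contributions: A=218, B=218, C=135, E=65
Folded: D
Pot levels (distinct totals of non-folded players): 65, 135, 218
Layer 1-65: 65 each from A, B, C, E = 65*4 = 260 chips; eligible A, B, C, E
Layer 66-135: 70 each from A, B, C = 70*3 = 210 chips; eligible A, B, C
Layer 136-218: 83 each from A, B = 83*2 = 166 chips; eligible A, B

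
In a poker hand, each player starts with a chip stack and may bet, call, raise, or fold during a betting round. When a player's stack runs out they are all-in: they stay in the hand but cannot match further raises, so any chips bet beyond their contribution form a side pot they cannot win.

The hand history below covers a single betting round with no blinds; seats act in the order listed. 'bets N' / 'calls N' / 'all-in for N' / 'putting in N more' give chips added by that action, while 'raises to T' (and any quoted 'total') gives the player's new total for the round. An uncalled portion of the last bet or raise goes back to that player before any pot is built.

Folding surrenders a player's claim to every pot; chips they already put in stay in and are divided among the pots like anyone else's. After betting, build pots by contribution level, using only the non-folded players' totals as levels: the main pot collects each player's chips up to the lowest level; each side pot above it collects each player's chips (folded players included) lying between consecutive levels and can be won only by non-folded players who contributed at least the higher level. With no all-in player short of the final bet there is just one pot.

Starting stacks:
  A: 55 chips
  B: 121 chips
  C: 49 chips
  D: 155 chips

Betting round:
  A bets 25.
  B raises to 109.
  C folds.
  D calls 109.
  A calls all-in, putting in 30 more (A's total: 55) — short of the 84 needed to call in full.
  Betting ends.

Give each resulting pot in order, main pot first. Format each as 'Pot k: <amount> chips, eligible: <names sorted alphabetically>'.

Contributions: A=55, B=109, D=109
Folded: C
Pot levels (distinct totals of non-folded players): 55, 109
Layer 1-55: 55 each from A, B, D = 55*3 = 165 chips; eligible A, B, D
Layer 56-109: 54 each from B, D = 54*2 = 108 chips; eligible B, D

Pot 1: 165 chips, eligible: A, B, D
Pot 2: 108 chips, eligible: B, D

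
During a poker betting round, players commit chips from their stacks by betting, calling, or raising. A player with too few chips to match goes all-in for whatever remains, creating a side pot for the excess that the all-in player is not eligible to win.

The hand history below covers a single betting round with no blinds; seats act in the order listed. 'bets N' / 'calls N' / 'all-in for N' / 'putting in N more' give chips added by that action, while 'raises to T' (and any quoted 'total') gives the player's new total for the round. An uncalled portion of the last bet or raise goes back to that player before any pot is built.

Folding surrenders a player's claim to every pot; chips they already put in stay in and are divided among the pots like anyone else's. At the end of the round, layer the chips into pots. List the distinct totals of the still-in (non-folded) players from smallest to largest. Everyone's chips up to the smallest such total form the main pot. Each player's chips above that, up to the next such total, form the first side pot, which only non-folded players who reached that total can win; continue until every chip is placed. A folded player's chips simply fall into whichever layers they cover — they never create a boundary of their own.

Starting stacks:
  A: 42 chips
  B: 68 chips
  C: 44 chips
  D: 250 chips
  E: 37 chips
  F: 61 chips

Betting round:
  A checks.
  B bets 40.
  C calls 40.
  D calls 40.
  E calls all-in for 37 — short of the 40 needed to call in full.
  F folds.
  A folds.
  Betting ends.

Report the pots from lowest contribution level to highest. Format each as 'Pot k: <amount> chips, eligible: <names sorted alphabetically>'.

Contributions: B=40, C=40, D=40, E=37
Folded: A, F
Pot levels (distinct totals of non-folded players): 37, 40
Layer 1-37: 37 each from B, C, D, E = 37*4 = 148 chips; eligible B, C, D, E
Layer 38-40: 3 each from B, C, D = 3*3 = 9 chips; eligible B, C, D

Pot 1: 148 chips, eligible: B, C, D, E
Pot 2: 9 chips, eligible: B, C, D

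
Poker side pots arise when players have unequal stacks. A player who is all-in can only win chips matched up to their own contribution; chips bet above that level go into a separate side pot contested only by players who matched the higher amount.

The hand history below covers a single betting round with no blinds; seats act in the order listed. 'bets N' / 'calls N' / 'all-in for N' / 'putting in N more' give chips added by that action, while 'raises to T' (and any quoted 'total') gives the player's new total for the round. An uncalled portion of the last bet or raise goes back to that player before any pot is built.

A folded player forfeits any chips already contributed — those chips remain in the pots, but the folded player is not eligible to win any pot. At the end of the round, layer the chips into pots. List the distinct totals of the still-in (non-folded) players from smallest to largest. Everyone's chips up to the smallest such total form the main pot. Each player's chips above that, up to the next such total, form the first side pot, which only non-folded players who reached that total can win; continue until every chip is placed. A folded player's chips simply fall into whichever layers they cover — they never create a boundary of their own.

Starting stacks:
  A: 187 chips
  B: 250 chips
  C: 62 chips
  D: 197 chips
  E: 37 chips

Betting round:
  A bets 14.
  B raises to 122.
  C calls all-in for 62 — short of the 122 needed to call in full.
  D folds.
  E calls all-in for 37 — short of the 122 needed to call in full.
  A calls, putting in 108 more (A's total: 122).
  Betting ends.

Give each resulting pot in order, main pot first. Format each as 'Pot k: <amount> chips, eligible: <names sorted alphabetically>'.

Pot 1: 148 chips, eligible: A, B, C, E
Pot 2: 75 chips, eligible: A, B, C
Pot 3: 120 chips, eligible: A, B

Derivation:
Contributions: A=122, B=122, C=62, E=37
Folded: D
Pot levels (distinct totals of non-folded players): 37, 62, 122
Layer 1-37: 37 each from A, B, C, E = 37*4 = 148 chips; eligible A, B, C, E
Layer 38-62: 25 each from A, B, C = 25*3 = 75 chips; eligible A, B, C
Layer 63-122: 60 each from A, B = 60*2 = 120 chips; eligible A, B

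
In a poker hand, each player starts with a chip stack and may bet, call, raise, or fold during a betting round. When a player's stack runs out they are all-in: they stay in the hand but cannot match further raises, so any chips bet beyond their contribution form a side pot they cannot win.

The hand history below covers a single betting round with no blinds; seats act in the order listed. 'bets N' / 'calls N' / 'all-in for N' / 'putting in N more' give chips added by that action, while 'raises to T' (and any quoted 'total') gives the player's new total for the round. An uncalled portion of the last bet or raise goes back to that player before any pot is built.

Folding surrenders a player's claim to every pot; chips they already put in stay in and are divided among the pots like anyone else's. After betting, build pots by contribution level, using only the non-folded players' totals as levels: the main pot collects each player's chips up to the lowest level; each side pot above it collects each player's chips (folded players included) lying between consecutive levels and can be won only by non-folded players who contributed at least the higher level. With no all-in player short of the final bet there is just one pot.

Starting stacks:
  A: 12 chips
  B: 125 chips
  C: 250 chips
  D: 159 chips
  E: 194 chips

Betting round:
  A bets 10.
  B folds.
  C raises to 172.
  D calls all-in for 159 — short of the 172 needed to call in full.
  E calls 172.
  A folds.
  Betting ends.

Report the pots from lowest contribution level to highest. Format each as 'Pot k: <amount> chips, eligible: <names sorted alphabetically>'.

Pot 1: 487 chips, eligible: C, D, E
Pot 2: 26 chips, eligible: C, E

Derivation:
Contributions: A=10, C=172, D=159, E=172
Folded: A, B
Pot levels (distinct totals of non-folded players): 159, 172
Layer 1-159: A 10 + C 159 + D 159 + E 159 = 487 chips; eligible C, D, E
Layer 160-172: 13 each from C, E = 13*2 = 26 chips; eligible C, E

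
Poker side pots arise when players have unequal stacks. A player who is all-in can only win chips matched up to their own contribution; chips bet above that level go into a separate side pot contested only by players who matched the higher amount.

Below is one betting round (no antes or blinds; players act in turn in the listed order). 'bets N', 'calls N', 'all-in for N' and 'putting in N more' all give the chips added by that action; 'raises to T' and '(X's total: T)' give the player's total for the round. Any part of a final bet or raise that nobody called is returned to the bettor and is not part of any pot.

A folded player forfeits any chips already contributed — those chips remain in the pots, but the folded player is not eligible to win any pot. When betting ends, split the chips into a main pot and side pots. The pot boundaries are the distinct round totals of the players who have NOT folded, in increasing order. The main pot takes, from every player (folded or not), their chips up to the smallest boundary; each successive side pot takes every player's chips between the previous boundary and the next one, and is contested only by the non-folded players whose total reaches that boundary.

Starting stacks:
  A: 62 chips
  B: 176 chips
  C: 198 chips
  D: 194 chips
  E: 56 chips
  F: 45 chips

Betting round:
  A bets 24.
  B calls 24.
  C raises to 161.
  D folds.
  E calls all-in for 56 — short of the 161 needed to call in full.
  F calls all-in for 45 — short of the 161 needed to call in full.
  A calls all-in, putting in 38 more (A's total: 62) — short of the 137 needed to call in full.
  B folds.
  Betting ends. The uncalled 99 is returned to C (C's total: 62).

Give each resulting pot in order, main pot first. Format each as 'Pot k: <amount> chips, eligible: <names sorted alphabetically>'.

Pot 1: 204 chips, eligible: A, C, E, F
Pot 2: 33 chips, eligible: A, C, E
Pot 3: 12 chips, eligible: A, C

Derivation:
Contributions (after 99 returned to C): A=62, B=24, C=62, E=56, F=45
Folded: B, D
Pot levels (distinct totals of non-folded players): 45, 56, 62
Layer 1-45: A 45 + B 24 + C 45 + E 45 + F 45 = 204 chips; eligible A, C, E, F
Layer 46-56: 11 each from A, C, E = 11*3 = 33 chips; eligible A, C, E
Layer 57-62: 6 each from A, C = 6*2 = 12 chips; eligible A, C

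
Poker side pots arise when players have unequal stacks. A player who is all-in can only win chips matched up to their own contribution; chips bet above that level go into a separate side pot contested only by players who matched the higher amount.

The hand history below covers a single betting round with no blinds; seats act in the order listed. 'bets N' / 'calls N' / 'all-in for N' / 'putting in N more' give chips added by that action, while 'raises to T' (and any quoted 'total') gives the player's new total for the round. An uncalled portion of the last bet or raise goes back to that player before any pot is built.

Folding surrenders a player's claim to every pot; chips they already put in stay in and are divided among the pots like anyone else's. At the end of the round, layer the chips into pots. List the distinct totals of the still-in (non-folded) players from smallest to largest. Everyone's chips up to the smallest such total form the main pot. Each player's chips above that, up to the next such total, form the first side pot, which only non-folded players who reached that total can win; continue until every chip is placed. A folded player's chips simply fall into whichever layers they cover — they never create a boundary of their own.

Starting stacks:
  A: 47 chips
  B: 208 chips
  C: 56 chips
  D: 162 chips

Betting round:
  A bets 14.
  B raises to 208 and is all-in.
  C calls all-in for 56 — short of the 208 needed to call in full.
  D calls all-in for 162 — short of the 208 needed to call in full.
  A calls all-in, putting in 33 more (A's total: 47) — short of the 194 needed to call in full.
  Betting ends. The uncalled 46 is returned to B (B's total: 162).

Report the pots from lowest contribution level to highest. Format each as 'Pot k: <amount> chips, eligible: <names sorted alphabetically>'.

Pot 1: 188 chips, eligible: A, B, C, D
Pot 2: 27 chips, eligible: B, C, D
Pot 3: 212 chips, eligible: B, D

Derivation:
Contributions (after 46 returned to B): A=47, B=162, C=56, D=162
Pot levels (distinct totals of non-folded players): 47, 56, 162
Layer 1-47: 47 each from A, B, C, D = 47*4 = 188 chips; eligible A, B, C, D
Layer 48-56: 9 each from B, C, D = 9*3 = 27 chips; eligible B, C, D
Layer 57-162: 106 each from B, D = 106*2 = 212 chips; eligible B, D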